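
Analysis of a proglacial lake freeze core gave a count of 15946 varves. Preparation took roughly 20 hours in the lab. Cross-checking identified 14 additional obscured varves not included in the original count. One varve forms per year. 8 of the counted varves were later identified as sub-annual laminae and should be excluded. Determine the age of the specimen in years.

True varve count = 15946 − 8 + 14 = 15952.
One varve per year makes the duration 15952 years.

15952 years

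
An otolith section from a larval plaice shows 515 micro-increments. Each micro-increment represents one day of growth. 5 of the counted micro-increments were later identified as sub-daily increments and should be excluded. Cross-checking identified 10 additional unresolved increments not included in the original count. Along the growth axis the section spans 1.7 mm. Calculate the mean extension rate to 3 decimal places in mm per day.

After corrections the count is 515 − 5 + 10 = 520 micro-increments.
1.7 mm over 520 days gives 1.7 / 520 ≈ 0.003 mm per day.

0.003 mm per day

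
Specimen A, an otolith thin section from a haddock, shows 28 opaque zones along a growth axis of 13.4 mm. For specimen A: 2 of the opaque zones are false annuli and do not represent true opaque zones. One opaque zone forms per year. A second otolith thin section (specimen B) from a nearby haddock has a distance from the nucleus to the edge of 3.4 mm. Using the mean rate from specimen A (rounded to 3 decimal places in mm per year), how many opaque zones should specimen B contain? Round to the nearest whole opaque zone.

Specimen A: correcting the raw count gives 28 − 2 = 26 true opaque zones.
A: Mean rate = 13.4 mm / 26 years ≈ 0.515 mm/year.
B spans 3.4 / 0.515 = 6.60 years ≈ 7 opaque zones.

7 opaque zones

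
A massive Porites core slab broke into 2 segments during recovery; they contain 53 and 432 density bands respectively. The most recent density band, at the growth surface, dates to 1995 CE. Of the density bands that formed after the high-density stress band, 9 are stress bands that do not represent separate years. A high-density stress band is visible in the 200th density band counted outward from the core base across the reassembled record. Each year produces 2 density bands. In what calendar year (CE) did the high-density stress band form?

1857 CE

Total density bands = 53 + 432 = 485.
The high-density stress band sits at density band 200 from the core base, so 485 − 200 = 285 density bands formed after it.
Excluding 9 false density bands: 285 − 9 = 276.
Dividing by 2 density bands per year: 276 / 2 = 138 years.
1995 − 138 = 1857 CE.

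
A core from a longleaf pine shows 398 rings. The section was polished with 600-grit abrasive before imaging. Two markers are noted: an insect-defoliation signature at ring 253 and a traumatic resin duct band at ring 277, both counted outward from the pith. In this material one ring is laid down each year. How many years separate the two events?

24 years

The two markers are separated by 277 − 253 = 24 rings.
One ring per year makes the interval 24 years.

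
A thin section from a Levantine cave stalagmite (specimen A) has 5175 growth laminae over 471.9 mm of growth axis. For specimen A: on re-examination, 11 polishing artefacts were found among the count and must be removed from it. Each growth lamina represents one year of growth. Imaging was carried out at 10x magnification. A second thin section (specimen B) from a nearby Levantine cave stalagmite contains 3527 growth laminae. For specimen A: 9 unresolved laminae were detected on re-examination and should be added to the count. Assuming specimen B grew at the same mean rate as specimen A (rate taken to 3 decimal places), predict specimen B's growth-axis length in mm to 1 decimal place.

Specimen A: after corrections the count is 5175 − 11 + 9 = 5173 growth laminae.
A: 471.9 mm over 5173 years gives 471.9 / 5173 ≈ 0.091 mm per year.
B's length ≈ 0.091 × 3527 = 321.0 mm.

321.0 mm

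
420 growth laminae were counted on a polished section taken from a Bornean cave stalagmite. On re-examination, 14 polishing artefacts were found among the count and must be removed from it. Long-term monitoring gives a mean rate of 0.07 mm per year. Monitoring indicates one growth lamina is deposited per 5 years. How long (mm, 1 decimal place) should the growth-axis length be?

142.1 mm

After corrections the count is 420 − 14 = 406 growth laminae.
406 growth laminae at 5 years each span 406 × 5 = 2030 years.
Length ≈ 0.07 × 2030 = 142.1 mm.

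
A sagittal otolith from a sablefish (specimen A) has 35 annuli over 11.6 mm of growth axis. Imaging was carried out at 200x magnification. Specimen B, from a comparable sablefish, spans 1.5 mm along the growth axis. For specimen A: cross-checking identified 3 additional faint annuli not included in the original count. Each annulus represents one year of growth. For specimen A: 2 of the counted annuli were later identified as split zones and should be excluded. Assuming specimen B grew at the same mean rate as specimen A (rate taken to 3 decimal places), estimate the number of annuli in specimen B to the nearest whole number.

5 annuli

Specimen A: adjusted count: 35 − 2 + 3 = 36 annuli.
A: Extension rate ≈ 11.6 / 36 = 0.322 mm per year.
Specimen B: 1.5 mm / 0.322 mm per year = 4.66 years ≈ 5 annuli.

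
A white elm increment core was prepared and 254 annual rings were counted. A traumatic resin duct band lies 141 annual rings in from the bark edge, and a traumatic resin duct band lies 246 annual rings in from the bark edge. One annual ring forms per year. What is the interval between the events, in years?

105 years

246 − 141 = 105 annual rings lie between the two events.
At one annual ring per year, 105 years elapsed between them.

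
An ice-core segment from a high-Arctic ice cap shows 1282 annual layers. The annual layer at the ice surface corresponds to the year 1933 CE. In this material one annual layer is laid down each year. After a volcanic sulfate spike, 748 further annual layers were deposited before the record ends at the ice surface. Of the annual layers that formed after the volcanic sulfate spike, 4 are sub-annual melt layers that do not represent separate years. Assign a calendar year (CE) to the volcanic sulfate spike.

748 annual layers post-date the volcanic sulfate spike.
Removing the 4 false annual layers leaves 748 − 4 = 744 true annual layers beyond the volcanic sulfate spike.
Counting back 744 years from 1933 CE places the volcanic sulfate spike in 1933 − 744 = 1189 CE.

1189 CE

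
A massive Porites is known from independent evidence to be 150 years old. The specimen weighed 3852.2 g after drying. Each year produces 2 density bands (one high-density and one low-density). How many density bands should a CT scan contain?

With 2 density bands per year, 150 years would produce 150 × 2 = 300 density bands.
So 300 density bands should be present.

300 density bands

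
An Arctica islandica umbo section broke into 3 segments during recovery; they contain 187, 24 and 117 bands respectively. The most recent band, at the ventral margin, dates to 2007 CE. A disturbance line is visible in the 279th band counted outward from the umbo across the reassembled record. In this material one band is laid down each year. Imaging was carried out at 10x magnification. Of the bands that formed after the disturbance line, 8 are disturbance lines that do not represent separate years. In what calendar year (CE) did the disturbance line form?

Total bands = 187 + 24 + 117 = 328.
The disturbance line sits at band 279 from the umbo, so 328 − 279 = 49 bands formed after it.
49 − 8 false = 41 true bands after the disturbance line.
2007 − 41 = 1966 CE.

1966 CE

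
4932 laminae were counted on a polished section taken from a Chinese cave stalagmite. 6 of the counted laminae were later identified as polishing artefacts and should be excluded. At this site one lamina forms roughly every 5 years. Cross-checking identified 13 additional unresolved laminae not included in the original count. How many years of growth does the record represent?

24695 years

True lamina count = 4932 − 6 + 13 = 4939.
Multiplying by 5 years per lamina: 4939 × 5 = 24695 years.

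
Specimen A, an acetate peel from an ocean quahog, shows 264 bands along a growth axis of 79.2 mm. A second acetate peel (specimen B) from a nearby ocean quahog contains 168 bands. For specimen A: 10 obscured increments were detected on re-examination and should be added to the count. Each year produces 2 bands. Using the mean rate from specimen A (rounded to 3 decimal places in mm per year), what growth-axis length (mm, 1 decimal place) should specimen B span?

48.6 mm

Specimen A: correcting the raw count gives 264 + 10 = 274 true bands.
Specimen A: dividing by 2 bands per year: 274 / 2 = 137 years.
A: 79.2 mm over 137 years gives 79.2 / 137 ≈ 0.578 mm per year.
Specimen B: 168 bands at 2 per year is 168 / 2 = 84 years. For B, 0.578 mm/year × 84 years = 48.6 mm.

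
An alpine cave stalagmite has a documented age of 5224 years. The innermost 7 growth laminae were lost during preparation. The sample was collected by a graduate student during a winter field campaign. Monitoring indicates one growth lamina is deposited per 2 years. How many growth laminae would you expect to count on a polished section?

2605 growth laminae

One growth lamina every 2 years means 5224 / 2 = 2612 growth laminae.
2612 − 7 missed = 2605 growth laminae expected in the prepared section.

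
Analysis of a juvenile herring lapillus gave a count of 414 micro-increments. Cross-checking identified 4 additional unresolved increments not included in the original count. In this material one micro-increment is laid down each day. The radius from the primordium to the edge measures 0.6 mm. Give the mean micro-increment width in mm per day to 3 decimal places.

Correcting the raw count gives 414 + 4 = 418 true micro-increments.
Mean rate = 0.6 mm / 418 days ≈ 0.001 mm per day.

0.001 mm per day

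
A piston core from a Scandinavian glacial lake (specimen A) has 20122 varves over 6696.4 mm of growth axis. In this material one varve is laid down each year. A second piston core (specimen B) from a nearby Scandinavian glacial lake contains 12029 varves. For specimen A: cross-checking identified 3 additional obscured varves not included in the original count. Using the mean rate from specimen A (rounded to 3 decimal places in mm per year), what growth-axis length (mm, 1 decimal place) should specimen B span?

Specimen A: correcting the raw count gives 20122 + 3 = 20125 true varves.
A: Mean rate = 6696.4 mm / 20125 years ≈ 0.333 mm/year.
B's length ≈ 0.333 × 12029 = 4005.7 mm.

4005.7 mm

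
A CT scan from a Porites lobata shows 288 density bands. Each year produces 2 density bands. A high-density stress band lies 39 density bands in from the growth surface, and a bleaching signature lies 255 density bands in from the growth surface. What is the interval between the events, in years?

255 − 39 = 216 density bands lie between the two events.
216 density bands at 2 per year is 216 / 2 = 108 years.

108 yr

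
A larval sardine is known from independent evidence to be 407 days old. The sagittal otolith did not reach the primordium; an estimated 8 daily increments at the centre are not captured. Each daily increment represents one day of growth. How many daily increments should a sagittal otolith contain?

399 daily increments

One daily increment per day gives 407 daily increments over 407 days.
Subtracting the 8 daily increments not captured gives 407 − 8 = 399 daily increments in the record.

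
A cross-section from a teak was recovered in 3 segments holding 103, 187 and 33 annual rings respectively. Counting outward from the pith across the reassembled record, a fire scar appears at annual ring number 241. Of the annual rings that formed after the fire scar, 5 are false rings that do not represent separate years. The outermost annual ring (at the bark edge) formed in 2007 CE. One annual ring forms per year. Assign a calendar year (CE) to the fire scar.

1930 CE

Total annual rings = 103 + 187 + 33 = 323.
323 − 241 = 82 annual rings lie beyond the fire scar toward the bark edge.
82 − 5 false = 77 true annual rings after the fire scar.
2007 − 77 = 1930 CE.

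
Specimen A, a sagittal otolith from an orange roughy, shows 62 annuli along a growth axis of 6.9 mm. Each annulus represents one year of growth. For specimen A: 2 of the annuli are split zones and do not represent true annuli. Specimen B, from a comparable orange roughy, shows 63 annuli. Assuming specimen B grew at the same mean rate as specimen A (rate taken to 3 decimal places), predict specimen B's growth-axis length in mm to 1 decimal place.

Specimen A: correcting the raw count gives 62 − 2 = 60 true annuli.
A: Mean rate = 6.9 mm / 60 years ≈ 0.115 mm per year.
For B, 0.115 mm/year × 63 years = 7.2 mm.

7.2 mm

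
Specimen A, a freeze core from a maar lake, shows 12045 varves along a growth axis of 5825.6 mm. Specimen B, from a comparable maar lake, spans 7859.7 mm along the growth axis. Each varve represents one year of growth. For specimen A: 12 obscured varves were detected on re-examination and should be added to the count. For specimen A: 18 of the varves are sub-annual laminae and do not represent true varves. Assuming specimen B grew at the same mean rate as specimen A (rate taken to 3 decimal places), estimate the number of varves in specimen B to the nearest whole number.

16239 varves

Specimen A: after corrections the count is 12045 − 18 + 12 = 12039 varves.
A: Extension rate ≈ 5825.6 / 12039 = 0.484 mm/year.
Specimen B: 7859.7 mm / 0.484 mm per year = 16239.05 years ≈ 16239 varves.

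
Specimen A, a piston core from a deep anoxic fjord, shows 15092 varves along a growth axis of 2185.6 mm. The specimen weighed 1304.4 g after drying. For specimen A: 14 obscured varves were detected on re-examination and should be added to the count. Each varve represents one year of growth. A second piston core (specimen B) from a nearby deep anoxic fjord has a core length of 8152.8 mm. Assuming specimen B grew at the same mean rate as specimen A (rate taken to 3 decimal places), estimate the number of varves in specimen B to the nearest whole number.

56226 varves

Specimen A: adjusted count: 15092 + 14 = 15106 varves.
A: Mean rate = 2185.6 mm / 15106 years ≈ 0.145 mm per year.
For B, 8152.8 / 0.145 = 56226.21 years ≈ 56226 varves.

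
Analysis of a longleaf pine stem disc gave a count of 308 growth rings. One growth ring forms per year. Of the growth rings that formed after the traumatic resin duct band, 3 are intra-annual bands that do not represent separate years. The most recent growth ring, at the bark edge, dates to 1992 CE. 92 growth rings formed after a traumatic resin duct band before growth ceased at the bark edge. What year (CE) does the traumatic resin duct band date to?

1903 CE

92 growth rings formed after the traumatic resin duct band.
Excluding 3 false growth rings: 92 − 3 = 89.
Counting back 89 years from 1992 CE places the traumatic resin duct band in 1992 − 89 = 1903 CE.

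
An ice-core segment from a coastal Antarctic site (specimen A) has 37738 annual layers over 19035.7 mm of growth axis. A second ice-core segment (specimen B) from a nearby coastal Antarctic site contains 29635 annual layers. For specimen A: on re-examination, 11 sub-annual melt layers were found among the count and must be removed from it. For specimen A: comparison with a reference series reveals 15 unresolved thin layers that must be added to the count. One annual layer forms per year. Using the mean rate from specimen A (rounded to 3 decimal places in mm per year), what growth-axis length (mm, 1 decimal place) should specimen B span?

Specimen A: correcting the raw count gives 37738 − 11 + 15 = 37742 true annual layers.
A: Mean rate = 19035.7 mm / 37742 years ≈ 0.504 mm/year.
B's length ≈ 0.504 × 29635 = 14936.0 mm.

14936.0 mm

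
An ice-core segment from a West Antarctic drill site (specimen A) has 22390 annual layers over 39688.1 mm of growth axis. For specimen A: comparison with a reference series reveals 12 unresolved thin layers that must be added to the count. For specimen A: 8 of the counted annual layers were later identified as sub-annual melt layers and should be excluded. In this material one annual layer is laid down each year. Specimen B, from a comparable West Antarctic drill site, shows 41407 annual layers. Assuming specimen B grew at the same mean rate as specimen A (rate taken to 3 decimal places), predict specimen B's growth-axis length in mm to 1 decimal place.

73373.2 mm

Specimen A: true annual layer count = 22390 − 8 + 12 = 22394.
A: Mean rate = 39688.1 mm / 22394 years ≈ 1.772 mm/year.
B's length ≈ 1.772 × 41407 = 73373.2 mm.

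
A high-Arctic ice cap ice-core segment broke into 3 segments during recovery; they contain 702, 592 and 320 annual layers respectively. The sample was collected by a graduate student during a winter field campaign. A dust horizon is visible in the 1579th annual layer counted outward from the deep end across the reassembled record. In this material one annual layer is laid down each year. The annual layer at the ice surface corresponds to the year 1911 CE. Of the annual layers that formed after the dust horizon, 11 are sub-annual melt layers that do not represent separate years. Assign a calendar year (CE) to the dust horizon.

1887 CE

Total annual layers = 702 + 592 + 320 = 1614.
Between annual layer 1579 and the ice surface there are 1614 − 1579 = 35 annual layers.
35 − 11 false = 24 true annual layers after the dust horizon.
The annual layer at the ice surface is 1911 CE, so the dust horizon dates to 1911 − 24 = 1887 CE.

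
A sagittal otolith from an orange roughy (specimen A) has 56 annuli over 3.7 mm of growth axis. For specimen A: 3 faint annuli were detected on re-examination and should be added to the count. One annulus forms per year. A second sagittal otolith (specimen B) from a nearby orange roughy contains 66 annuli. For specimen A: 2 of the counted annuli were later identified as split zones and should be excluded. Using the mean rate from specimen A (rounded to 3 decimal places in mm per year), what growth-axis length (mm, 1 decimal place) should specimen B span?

4.3 mm

Specimen A: true annulus count = 56 − 2 + 3 = 57.
A: Mean rate = 3.7 mm / 57 years ≈ 0.065 mm per year.
For B, 0.065 mm/year × 66 years = 4.3 mm.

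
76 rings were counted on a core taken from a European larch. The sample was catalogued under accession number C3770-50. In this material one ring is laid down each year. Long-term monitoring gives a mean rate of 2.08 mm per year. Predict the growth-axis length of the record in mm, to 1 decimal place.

158.1 mm

76 years of growth are recorded.
Predicted length = 2.08 mm/year × 76 years = 158.1 mm.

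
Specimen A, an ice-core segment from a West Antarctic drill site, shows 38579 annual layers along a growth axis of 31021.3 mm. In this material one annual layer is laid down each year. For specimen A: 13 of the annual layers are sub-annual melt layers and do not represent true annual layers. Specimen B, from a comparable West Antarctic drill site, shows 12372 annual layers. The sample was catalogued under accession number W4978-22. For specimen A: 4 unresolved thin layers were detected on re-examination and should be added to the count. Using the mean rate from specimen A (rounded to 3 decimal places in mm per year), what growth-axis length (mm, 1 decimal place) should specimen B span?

9947.1 mm

Specimen A: after corrections the count is 38579 − 13 + 4 = 38570 annual layers.
A: Mean rate = 31021.3 mm / 38570 years ≈ 0.804 mm/year.
B's length ≈ 0.804 × 12372 = 9947.1 mm.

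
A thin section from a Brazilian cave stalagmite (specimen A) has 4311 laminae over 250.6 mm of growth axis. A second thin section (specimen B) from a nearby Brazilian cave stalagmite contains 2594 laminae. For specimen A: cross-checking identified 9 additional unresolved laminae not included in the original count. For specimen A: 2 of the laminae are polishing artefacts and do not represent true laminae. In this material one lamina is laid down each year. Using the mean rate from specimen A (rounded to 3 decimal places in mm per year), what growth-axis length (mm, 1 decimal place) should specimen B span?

150.5 mm

Specimen A: true lamina count = 4311 − 2 + 9 = 4318.
A: Mean rate = 250.6 mm / 4318 years ≈ 0.058 mm/year.
Length of B = 0.058 × 2594 = 150.5 mm.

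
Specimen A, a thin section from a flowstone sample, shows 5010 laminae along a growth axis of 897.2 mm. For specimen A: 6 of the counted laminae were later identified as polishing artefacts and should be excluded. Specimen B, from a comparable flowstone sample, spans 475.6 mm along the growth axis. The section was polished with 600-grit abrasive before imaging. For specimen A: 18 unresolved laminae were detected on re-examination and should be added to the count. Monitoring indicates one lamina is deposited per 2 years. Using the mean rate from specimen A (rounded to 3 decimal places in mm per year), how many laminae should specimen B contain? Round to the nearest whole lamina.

Specimen A: correcting the raw count gives 5010 − 6 + 18 = 5022 true laminae.
Specimen A: 5022 laminae at 2 years each span 5022 × 2 = 10044 years.
A: Extension rate ≈ 897.2 / 10044 = 0.089 mm/year.
B spans 475.6 / 0.089 = 5343.82 years; at 2 years per lamina that is 5343.82 / 2 ≈ 2672 laminae.

2672 laminae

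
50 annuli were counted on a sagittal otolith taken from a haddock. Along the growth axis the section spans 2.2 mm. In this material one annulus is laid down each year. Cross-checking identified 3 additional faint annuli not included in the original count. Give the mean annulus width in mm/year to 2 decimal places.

After corrections the count is 50 + 3 = 53 annuli.
Extension rate ≈ 2.2 / 53 = 0.04 mm/year.

0.04 mm/year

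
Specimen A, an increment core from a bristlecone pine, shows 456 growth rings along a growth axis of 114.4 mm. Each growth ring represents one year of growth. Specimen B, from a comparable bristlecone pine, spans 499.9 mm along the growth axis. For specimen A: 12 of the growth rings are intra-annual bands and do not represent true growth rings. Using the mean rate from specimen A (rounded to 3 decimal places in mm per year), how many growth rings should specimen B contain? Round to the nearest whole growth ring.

Specimen A: after corrections the count is 456 − 12 = 444 growth rings.
A: 114.4 mm over 444 years gives 114.4 / 444 ≈ 0.258 mm per year.
Specimen B: 499.9 mm / 0.258 mm per year = 1937.60 years ≈ 1938 growth rings.

1938 growth rings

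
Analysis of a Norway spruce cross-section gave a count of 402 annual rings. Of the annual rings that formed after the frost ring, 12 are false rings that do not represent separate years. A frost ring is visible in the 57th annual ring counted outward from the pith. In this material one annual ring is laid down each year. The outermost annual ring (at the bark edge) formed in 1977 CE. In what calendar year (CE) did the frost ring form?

The frost ring sits at annual ring 57 from the pith, so 402 − 57 = 345 annual rings formed after it.
Removing the 12 false annual rings leaves 345 − 12 = 333 true annual rings beyond the frost ring.
1977 − 333 = 1644 CE.

1644 CE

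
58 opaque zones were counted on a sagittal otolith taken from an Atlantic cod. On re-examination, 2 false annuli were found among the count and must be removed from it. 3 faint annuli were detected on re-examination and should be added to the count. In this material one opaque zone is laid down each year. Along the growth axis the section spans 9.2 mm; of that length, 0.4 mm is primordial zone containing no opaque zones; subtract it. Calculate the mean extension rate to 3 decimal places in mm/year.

Correcting the raw count gives 58 − 2 + 3 = 59 true opaque zones.
The growth record spans 9.2 − 0.4 = 8.8 mm.
Extension rate ≈ 8.8 / 59 = 0.149 mm/year.

0.149 mm/year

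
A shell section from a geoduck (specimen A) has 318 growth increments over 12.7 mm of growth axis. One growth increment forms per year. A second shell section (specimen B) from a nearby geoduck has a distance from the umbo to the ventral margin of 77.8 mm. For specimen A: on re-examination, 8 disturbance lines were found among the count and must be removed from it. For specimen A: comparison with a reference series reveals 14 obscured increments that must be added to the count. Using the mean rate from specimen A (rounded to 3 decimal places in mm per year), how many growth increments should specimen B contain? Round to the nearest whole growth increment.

1995 growth increments

Specimen A: adjusted count: 318 − 8 + 14 = 324 growth increments.
A: 12.7 mm over 324 years gives 12.7 / 324 ≈ 0.039 mm/year.
Specimen B: 77.8 mm / 0.039 mm per year = 1994.87 years ≈ 1995 growth increments.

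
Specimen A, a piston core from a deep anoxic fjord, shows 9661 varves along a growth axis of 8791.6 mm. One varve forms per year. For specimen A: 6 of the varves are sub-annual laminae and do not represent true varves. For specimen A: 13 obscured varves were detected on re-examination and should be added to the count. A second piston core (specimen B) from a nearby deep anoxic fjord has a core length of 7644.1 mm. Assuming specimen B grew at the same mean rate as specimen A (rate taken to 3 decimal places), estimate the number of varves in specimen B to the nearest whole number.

Specimen A: true varve count = 9661 − 6 + 13 = 9668.
A: Extension rate ≈ 8791.6 / 9668 = 0.909 mm/yr.
Specimen B: 7644.1 mm / 0.909 mm per year = 8409.35 years ≈ 8409 varves.

8409 varves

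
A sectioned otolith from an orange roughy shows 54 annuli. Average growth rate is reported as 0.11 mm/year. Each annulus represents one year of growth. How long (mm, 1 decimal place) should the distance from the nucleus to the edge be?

5.9 mm

The record spans 54 years at 0.11 mm per year.
Length ≈ 0.11 × 54 = 5.9 mm.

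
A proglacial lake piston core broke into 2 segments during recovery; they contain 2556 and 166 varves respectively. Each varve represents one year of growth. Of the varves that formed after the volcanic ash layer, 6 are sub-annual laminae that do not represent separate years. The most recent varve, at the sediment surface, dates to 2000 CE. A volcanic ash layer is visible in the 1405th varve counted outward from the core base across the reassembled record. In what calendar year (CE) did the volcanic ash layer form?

689 CE

Total varves = 2556 + 166 = 2722.
The volcanic ash layer sits at varve 1405 from the core base, so 2722 − 1405 = 1317 varves formed after it.
1317 − 6 false = 1311 true varves after the volcanic ash layer.
Counting back 1311 years from 2000 CE places the volcanic ash layer in 2000 − 1311 = 689 CE.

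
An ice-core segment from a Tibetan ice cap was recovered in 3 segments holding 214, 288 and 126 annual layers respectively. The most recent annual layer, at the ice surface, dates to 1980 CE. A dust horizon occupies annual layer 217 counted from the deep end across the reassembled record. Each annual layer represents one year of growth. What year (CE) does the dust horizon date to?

Total annual layers = 214 + 288 + 126 = 628.
The dust horizon sits at annual layer 217 from the deep end, so 628 − 217 = 411 annual layers formed after it.
1980 − 411 = 1569 CE.

1569 CE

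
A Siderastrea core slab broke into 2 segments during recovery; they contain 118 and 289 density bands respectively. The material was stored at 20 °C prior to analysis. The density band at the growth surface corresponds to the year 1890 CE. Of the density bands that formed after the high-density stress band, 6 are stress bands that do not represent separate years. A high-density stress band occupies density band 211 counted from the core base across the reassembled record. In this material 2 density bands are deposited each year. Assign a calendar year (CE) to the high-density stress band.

1795 CE

Total density bands = 118 + 289 = 407.
The high-density stress band sits at density band 211 from the core base, so 407 − 211 = 196 density bands formed after it.
Removing the 6 false density bands leaves 196 − 6 = 190 true density bands beyond the high-density stress band.
190 density bands at 2 per year is 190 / 2 = 95 years.
The density band at the growth surface is 1890 CE, so the high-density stress band dates to 1890 − 95 = 1795 CE.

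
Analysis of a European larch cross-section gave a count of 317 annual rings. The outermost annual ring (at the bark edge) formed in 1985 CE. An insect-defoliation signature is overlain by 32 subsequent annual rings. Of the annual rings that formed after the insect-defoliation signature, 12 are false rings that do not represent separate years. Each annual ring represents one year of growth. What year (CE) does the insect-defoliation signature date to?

There are 32 annual rings younger than the insect-defoliation signature.
32 − 12 false = 20 true annual rings after the insect-defoliation signature.
1985 − 20 = 1965 CE.

1965 CE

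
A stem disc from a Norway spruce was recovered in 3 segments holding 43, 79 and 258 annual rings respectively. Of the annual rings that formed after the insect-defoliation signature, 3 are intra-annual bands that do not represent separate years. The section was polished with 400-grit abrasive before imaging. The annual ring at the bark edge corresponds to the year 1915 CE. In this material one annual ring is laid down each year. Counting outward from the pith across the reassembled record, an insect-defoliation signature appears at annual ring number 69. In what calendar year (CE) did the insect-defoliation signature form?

1607 CE

Total annual rings = 43 + 79 + 258 = 380.
The insect-defoliation signature sits at annual ring 69 from the pith, so 380 − 69 = 311 annual rings formed after it.
Removing the 3 false annual rings leaves 311 − 3 = 308 true annual rings beyond the insect-defoliation signature.
Counting back 308 years from 1915 CE places the insect-defoliation signature in 1915 − 308 = 1607 CE.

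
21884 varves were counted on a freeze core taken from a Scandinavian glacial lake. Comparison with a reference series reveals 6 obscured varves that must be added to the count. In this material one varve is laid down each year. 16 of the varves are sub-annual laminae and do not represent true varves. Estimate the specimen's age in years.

Adjusted count: 21884 − 16 + 6 = 21874 varves.
With a one-to-one varve periodicity this is 21874 years.

21874 years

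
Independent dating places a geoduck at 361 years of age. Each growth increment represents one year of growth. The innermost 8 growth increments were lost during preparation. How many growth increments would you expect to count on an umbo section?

Expected growth increments over 361 years: 361.
Less the 8 uncaptured growth increments: 361 − 8 = 353.

353 growth increments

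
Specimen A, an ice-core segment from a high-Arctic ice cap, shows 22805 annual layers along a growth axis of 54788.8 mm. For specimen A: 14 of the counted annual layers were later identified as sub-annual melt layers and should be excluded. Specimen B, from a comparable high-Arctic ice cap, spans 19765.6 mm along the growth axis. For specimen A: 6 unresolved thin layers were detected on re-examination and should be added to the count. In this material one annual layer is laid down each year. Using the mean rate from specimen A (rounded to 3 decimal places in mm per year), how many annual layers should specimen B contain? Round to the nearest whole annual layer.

8225 annual layers

Specimen A: true annual layer count = 22805 − 14 + 6 = 22797.
A: 54788.8 mm over 22797 years gives 54788.8 / 22797 ≈ 2.403 mm per year.
For B, 19765.6 / 2.403 = 8225.38 years ≈ 8225 annual layers.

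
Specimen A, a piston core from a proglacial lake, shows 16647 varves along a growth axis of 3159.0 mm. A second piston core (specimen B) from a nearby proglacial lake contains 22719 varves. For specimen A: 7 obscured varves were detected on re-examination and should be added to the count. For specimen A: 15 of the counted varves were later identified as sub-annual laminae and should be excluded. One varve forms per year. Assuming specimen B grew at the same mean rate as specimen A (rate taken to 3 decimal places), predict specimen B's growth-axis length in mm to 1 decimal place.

Specimen A: after corrections the count is 16647 − 15 + 7 = 16639 varves.
A: Extension rate ≈ 3159.0 / 16639 = 0.190 mm/year.
Length of B = 0.190 × 22719 = 4316.6 mm.

4316.6 mm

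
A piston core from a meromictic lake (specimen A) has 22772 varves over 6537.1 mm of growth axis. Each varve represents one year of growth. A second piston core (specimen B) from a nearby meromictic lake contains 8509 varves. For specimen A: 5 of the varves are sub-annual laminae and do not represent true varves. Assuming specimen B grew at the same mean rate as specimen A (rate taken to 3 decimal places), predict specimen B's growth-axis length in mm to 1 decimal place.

Specimen A: true varve count = 22772 − 5 = 22767.
A: Extension rate ≈ 6537.1 / 22767 = 0.287 mm/year.
For B, 0.287 mm/year × 8509 years = 2442.1 mm.

2442.1 mm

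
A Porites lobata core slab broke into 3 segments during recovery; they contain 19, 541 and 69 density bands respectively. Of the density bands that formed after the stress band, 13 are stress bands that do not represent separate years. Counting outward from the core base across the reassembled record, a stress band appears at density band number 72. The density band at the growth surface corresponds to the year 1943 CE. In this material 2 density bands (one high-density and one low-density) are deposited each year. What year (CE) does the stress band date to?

1671 CE

Total density bands = 19 + 541 + 69 = 629.
629 − 72 = 557 density bands lie beyond the stress band toward the growth surface.
Excluding 13 false density bands: 557 − 13 = 544.
Dividing by 2 density bands per year: 544 / 2 = 272 years.
1943 − 272 = 1671 CE.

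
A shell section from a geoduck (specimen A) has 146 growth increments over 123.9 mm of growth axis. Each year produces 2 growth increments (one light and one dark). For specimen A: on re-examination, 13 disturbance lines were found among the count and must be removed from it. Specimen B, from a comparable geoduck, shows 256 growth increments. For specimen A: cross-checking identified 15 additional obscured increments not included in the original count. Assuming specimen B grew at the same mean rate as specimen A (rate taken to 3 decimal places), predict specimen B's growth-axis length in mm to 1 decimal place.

Specimen A: true growth increment count = 146 − 13 + 15 = 148.
Specimen A: with 2 growth increments per year, 148 / 2 = 74 years.
A: 123.9 mm over 74 years gives 123.9 / 74 ≈ 1.674 mm per year.
Specimen B: dividing by 2 growth increments per year: 256 / 2 = 128 years. Length of B = 1.674 × 128 = 214.3 mm.

214.3 mm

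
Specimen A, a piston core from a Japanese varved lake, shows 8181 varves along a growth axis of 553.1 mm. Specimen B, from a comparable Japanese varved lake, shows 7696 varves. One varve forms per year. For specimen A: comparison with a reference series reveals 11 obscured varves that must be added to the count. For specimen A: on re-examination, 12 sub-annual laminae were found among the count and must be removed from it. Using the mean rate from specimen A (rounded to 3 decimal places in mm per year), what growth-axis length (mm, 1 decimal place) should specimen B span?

Specimen A: true varve count = 8181 − 12 + 11 = 8180.
A: Extension rate ≈ 553.1 / 8180 = 0.068 mm per year.
For B, 0.068 mm/year × 7696 years = 523.3 mm.

523.3 mm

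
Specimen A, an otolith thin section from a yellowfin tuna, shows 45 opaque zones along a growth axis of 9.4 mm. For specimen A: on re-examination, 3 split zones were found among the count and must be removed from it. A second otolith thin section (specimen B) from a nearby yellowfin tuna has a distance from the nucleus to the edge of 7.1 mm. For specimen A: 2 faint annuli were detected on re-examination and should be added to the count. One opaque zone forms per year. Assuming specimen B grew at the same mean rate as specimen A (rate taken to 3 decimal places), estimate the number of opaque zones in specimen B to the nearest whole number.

Specimen A: true opaque zone count = 45 − 3 + 2 = 44.
A: Mean rate = 9.4 mm / 44 years ≈ 0.214 mm/yr.
Specimen B: 7.1 mm / 0.214 mm per year = 33.18 years ≈ 33 opaque zones.

33 opaque zones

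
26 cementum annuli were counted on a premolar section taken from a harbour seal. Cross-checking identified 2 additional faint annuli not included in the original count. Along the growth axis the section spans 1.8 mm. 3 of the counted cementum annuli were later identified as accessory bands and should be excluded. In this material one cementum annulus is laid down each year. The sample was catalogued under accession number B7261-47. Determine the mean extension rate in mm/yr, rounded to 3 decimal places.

0.072 mm/yr

True cementum annulus count = 26 − 3 + 2 = 25.
1.8 mm over 25 years gives 1.8 / 25 ≈ 0.072 mm/yr.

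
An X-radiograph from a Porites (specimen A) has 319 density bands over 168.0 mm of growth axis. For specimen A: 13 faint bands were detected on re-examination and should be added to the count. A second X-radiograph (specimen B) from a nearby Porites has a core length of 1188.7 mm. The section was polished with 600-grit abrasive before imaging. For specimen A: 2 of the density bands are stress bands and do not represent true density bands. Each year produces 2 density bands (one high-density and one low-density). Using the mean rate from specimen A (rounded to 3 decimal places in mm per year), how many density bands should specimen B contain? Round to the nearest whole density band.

2335 density bands

Specimen A: adjusted count: 319 − 2 + 13 = 330 density bands.
Specimen A: 330 density bands at 2 per year is 330 / 2 = 165 years.
A: Mean rate = 168.0 mm / 165 years ≈ 1.018 mm/year.
B spans 1188.7 / 1.018 = 1167.68 years; at 2 density bands per year that is 1167.68 × 2 ≈ 2335 density bands.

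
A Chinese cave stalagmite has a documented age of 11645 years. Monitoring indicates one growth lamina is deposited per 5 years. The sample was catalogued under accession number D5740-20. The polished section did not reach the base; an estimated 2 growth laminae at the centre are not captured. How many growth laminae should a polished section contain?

Expected growth laminae: 11645 / 5 = 2329.
2329 − 2 missed = 2327 growth laminae expected in the prepared section.

2327 growth laminae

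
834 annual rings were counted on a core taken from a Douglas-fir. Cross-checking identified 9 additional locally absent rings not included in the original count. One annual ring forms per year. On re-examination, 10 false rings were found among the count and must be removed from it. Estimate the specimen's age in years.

833 years

Adjusted count: 834 − 10 + 9 = 833 annual rings.
At one annual ring per year, that is 833 years.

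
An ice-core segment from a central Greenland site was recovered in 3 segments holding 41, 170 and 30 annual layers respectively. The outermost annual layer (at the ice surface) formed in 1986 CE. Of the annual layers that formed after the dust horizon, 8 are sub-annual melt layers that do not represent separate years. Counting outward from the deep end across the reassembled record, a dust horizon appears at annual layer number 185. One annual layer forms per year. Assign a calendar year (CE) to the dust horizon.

Total annual layers = 41 + 170 + 30 = 241.
Between annual layer 185 and the ice surface there are 241 − 185 = 56 annual layers.
Excluding 8 false annual layers: 56 − 8 = 48.
Counting back 48 years from 1986 CE places the dust horizon in 1986 − 48 = 1938 CE.

1938 CE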